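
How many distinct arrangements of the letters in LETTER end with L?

30

Fix L in the last position and arrange the remaining 5 letters.
Those 5 letters have E appearing twice and T appearing twice, giving (5)!/(2!·2!) = 30.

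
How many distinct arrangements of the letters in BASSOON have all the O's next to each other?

Treat the 2 copies of O as a single block. The multiset to arrange is then {OO, A, B, N, S, S}, 6 items in all.
That gives (6)!/(2!) = 360 arrangements.

360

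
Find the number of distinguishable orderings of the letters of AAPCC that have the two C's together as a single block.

12

Treat the 2 copies of C as a single block. The multiset to arrange is then {CC, A, A, P}, 4 items in all.
That gives (4)!/(2!) = 12 arrangements.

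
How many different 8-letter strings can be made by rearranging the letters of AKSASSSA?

The 8 letters of AKSASSSA have repeats: A appearing 3 times and S appearing 4 times.
Dividing 8! = 40320 by 4!·3! = 144 for the repeated letters gives 280.

280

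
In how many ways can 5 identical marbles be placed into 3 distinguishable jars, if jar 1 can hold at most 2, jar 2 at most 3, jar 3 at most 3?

9

By stars and bars, unrestricted non-negative solutions to x_1+…+x_3 = 5 number C(5+2,2) = 21.
Subtract solutions that violate a single cap (substitute x_i' = x_i − (cap_i+1)): x_1 ≥ 3 gives C(4,2) = 6; x_2 ≥ 4 gives C(3,2) = 3; x_3 ≥ 4 gives C(3,2) = 3. Together 12.
No two caps can be exceeded simultaneously, so the pair terms are all 0.
By inclusion–exclusion the count is 21 − 12 + 0 = 9.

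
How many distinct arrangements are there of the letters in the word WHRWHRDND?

The 9 letters of WHRWHRDND have repeats: D appearing twice, H appearing twice, R appearing twice, and W appearing twice.
The number of distinct arrangements is 9!/(2!·2!·2!·2!) = 362880/16 = 22680.

22680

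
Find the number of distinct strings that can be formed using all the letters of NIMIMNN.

210

NIMIMNN has 7 letters with I appearing twice, M appearing twice, and N appearing 3 times.
So there are 7! / (3!·2!·2!) = 210 distinguishable arrangements.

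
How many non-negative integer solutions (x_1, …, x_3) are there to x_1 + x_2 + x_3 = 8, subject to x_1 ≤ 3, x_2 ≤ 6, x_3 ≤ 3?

Without the upper bounds there are C(10,2) = 45 ways to split 8 among 3 variables.
Subtract solutions that violate a single cap (substitute x_i' = x_i − (cap_i+1)): x_1 ≥ 4 gives C(6,2) = 15; x_2 ≥ 7 gives C(3,2) = 3; x_3 ≥ 4 gives C(6,2) = 15. Together 33.
Add back pairs where two caps are both exceeded: 0 + 1 + 0 = 1.
By inclusion–exclusion the count is 45 − 33 + 1 = 13.

13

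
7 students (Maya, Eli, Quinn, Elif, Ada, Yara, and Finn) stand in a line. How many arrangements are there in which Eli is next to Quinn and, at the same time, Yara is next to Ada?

Treat {Eli,Quinn} as one block (2 orders) and {Yara,Ada} as another (2 orders).
That leaves 5 units to arrange: 2 × 2 × 5! = 4 × 120 = 480.

480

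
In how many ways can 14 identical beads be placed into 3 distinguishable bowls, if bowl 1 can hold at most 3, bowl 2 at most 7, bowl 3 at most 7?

10

Ignoring the caps, the number of non-negative solutions to x_1+…+x_3 = 14 is C(16,2) = 120.
Subtract solutions that violate a single cap (substitute x_i' = x_i − (cap_i+1)): x_1 ≥ 4 gives C(12,2) = 66; x_2 ≥ 8 gives C(8,2) = 28; x_3 ≥ 8 gives C(8,2) = 28. Together 122.
Add back pairs where two caps are both exceeded: 6 + 6 + 0 = 12.
By inclusion–exclusion the count is 120 − 122 + 12 = 10.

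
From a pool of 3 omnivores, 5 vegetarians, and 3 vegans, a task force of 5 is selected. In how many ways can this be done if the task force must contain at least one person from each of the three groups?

345

Unrestricted: C(11,5) = 462 ways to pick any 5 of the 11.
Subtract selections that omit an entire group: no omnivores → C(8,5) = 56; no vegetarians → C(6,5) = 6; no vegans → C(8,5) = 56.
Add back selections omitting two groups (i.e. drawn from a single group): C(3,5) + C(5,5) + C(3,5) = 1.
By inclusion–exclusion: 462 − 118 + 1 = 345.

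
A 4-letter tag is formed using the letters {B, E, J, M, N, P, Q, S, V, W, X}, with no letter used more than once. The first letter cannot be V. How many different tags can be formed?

7200

The first letter has 11−1 = 10 choices (anything except V).
The remaining 3 letters are filled from the other 10 symbols without repetition: 10 × 9 × 8 = 720.
Total: 10 × 720 = 7200.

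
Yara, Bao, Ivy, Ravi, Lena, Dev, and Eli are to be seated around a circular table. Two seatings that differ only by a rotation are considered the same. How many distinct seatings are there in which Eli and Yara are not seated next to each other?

480

Without the restriction there are (6)! = 720 seatings.
Those with Eli next to Yara: fuse the pair into one unit and seat 6 units around a circle — 2·(5)! = 240.
Subtracting, 720 − 240 = 480.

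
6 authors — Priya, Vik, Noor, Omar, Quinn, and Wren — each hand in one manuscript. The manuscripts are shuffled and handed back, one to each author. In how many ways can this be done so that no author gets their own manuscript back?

265

Let Aᵢ be the assignments in which author i gets their own manuscript. We want the size of the complement of A₁∪…∪A_6.
By inclusion–exclusion this is Σ_{j=0}^{6} (−1)^j C(6,j)·(6−j)!.
Computing: 720 − 720 + 360 − 120 + 30 − 6 + 1 = 265.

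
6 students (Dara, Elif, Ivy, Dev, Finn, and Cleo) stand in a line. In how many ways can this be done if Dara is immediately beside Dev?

Place the 4 others and the Dara-Dev pair as 5 objects in a line; the pair has 2 internal arrangements.
So the count is 2·(5)! = 240.

240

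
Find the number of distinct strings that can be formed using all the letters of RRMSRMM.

140

Letter multiplicities in RRMSRMM: M×3, R×3, S×1.
The number of distinct arrangements is 7!/(3!·3!) = 5040/36 = 140.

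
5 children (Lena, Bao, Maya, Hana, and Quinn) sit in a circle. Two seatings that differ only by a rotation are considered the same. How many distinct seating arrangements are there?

Seat Lena anywhere (absorbing the rotational symmetry), then permute the other 4: (4)! = 24.

24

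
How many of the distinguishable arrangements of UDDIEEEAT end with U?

Fix U in the last position and arrange the remaining 8 letters.
Those 8 letters have D appearing twice and E appearing 3 times, giving (8)!/(3!·2!) = 3360.

3360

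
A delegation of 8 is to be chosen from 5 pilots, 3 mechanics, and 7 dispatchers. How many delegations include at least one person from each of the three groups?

Unrestricted: C(15,8) = 6435 ways to pick any 8 of the 15.
Selections missing a whole group: no pilots → C(10,8) = 45; no mechanics → C(12,8) = 495; no dispatchers → C(8,8) = 1.
Add back selections omitting two groups (i.e. drawn from a single group): C(5,8) + C(3,8) + C(7,8) = 0.
By inclusion–exclusion: 6435 − 541 + 0 = 5894.

5894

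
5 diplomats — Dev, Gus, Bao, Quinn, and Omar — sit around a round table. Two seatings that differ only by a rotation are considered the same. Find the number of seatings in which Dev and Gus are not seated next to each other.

All circular seatings of 5 people number (4)! = 24.
Those with Dev next to Gus: fuse the pair into one unit and seat 4 units around a circle — 2·(3)! = 12.
Subtracting, 24 − 12 = 12.

12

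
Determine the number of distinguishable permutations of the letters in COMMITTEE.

The 9 letters of COMMITTEE have repeats: E appearing twice, M appearing twice, and T appearing twice.
So there are 9! / (2!·2!·2!) = 45360 distinguishable arrangements.

45360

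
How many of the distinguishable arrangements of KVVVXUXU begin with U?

420

With the first slot taken by U, it remains to arrange the other 7 letters (KVVVXXU).
Those 7 letters have V appearing 3 times and X appearing twice, giving (7)!/(3!·2!) = 420.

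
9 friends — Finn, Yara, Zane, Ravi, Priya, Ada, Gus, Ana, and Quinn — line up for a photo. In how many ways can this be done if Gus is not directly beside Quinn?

Of the 9! = 362880 arrangements, those with Gus and Quinn adjacent number 2 × 8! = 80640 (treat the pair as a block with 2 internal orders).
Complementary counting: 362880 − 80640 = 282240.

282240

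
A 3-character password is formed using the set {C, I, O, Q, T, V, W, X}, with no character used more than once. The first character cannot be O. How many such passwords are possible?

294

The first character has 8−1 = 7 choices (anything except O).
The remaining 2 characters are filled from the other 7 symbols without repetition: 7 × 6 = 42.
Total: 7 × 42 = 294.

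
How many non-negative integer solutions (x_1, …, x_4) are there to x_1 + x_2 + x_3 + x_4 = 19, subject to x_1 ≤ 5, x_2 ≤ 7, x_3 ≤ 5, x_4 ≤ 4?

10

Without the upper bounds there are C(22,3) = 1540 ways to split 19 among 4 variables.
Subtract solutions that violate a single cap (substitute x_i' = x_i − (cap_i+1)): x_1 ≥ 6 gives C(16,3) = 560; x_2 ≥ 8 gives C(14,3) = 364; x_3 ≥ 6 gives C(16,3) = 560; x_4 ≥ 5 gives C(17,3) = 680. Together 2164.
Add back pairs where two caps are both exceeded: 56 + 120 + 165 + 56 + 84 + 165 = 646.
Subtract triples: 0 + 1 + 10 + 1 = 12.
By inclusion–exclusion the count is 1540 − 2164 + 646 − 12 = 10.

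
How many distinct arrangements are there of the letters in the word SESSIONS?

1680

The 8 letters of SESSIONS have repeats: S appearing 4 times.
Dividing 8! = 40320 by 4! = 24 for the repeated letters gives 1680.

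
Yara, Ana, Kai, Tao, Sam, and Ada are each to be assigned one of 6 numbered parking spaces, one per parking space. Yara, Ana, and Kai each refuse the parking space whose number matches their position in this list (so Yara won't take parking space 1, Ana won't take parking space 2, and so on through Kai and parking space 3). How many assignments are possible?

426

Let Aᵢ (for i ∈ {1, 2, 3}) be the placements that put person i in their forbidden parking space. Any j of these fix j positions, leaving (6−j)! ways to fill the rest, and there are C(3,j) ways to pick which j.
By inclusion–exclusion, the number of valid placements is Σ_{j=0}^{3} (−1)^j C(3,j)·(6−j)!.
Computing: 720 − 360 + 72 − 6 = 426.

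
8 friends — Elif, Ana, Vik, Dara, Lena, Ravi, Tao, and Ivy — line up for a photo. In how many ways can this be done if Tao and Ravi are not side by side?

30240

There are 8! = 40320 arrangements in all. If Tao and Ravi are adjacent, merging them into one block gives 2·(7)! = 10080 arrangements.
Complementary counting: 40320 − 10080 = 30240.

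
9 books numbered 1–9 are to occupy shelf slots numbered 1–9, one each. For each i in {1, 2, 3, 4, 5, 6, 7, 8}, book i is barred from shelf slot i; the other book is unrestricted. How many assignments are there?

Let Aᵢ (for 1 ≤ i ≤ 8) be the placements that put book i in its forbidden shelf slot. Any j of these fix j positions, leaving (9−j)! ways to fill the rest, and there are C(8,j) ways to pick which j.
By inclusion–exclusion, the number of valid placements is Σ_{j=0}^{8} (−1)^j C(8,j)·(9−j)!.
Computing: 362880 − 322560 + 141120 − 40320 + 8400 − 1344 + 168 − 16 + 1 = 148329.

148329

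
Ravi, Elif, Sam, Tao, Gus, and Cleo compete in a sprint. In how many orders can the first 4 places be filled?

360

There are 6 choices for 1st place, 5 for 2nd, and so on down to 3 for position 4.
That gives 6 × 5 × 4 × 3 = 360.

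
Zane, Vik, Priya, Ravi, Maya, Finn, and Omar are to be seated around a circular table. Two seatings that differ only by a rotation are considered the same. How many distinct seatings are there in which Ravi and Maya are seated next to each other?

240

Glue Ravi and Maya into a block (2 internal orders). Seating 6 units around a circle gives (5)! arrangements.
So 2 × (5)! = 2 × 120 = 240.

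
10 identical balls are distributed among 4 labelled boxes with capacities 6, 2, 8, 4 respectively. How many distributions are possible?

By stars and bars, unrestricted non-negative solutions to x_1+…+x_4 = 10 number C(10+3,3) = 286.
Subtract solutions that violate a single cap (substitute x_i' = x_i − (cap_i+1)): x_1 ≥ 7 gives C(6,3) = 20; x_2 ≥ 3 gives C(10,3) = 120; x_3 ≥ 9 gives C(4,3) = 4; x_4 ≥ 5 gives C(8,3) = 56. Together 200.
Add back pairs where two caps are both exceeded: 1 + 0 + 0 + 0 + 10 + 0 = 11.
By inclusion–exclusion the count is 286 − 200 + 11 = 97.

97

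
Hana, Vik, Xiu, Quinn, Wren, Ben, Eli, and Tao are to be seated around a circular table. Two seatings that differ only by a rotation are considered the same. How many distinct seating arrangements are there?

Seat Hana anywhere (absorbing the rotational symmetry), then permute the other 7: (7)! = 5040.

5040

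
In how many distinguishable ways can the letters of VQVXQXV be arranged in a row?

210

VQVXQXV has 7 letters with Q appearing twice, V appearing 3 times, and X appearing twice.
The number of distinct arrangements is 7!/(3!·2!·2!) = 5040/24 = 210.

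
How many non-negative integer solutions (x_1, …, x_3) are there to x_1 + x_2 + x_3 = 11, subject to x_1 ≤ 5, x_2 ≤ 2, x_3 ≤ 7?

9

Ignoring the caps, the number of non-negative solutions to x_1+…+x_3 = 11 is C(13,2) = 78.
Subtract solutions that violate a single cap (substitute x_i' = x_i − (cap_i+1)): x_1 ≥ 6 gives C(7,2) = 21; x_2 ≥ 3 gives C(10,2) = 45; x_3 ≥ 8 gives C(5,2) = 10. Together 76.
Add back pairs where two caps are both exceeded: 6 + 0 + 1 = 7.
By inclusion–exclusion the count is 78 − 76 + 7 = 9.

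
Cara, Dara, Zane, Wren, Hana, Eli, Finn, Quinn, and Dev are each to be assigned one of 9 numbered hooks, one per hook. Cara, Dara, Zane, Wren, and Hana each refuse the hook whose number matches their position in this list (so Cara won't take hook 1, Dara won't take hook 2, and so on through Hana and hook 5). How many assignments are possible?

Let Aᵢ (for 1 ≤ i ≤ 5) be the placements that put person i in their forbidden hook. Any j of these fix j positions, leaving (9−j)! ways to fill the rest, and there are C(5,j) ways to pick which j.
By inclusion–exclusion, the number of valid placements is Σ_{j=0}^{5} (−1)^j C(5,j)·(9−j)!.
Computing: 362880 − 201600 + 50400 − 7200 + 600 − 24 = 205056.

205056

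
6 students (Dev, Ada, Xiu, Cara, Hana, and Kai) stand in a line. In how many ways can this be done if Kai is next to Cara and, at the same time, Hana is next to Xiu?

96

Treat {Kai,Cara} as one block (2 orders) and {Hana,Xiu} as another (2 orders).
That leaves 4 units to arrange: 2 × 2 × 4! = 4 × 24 = 96.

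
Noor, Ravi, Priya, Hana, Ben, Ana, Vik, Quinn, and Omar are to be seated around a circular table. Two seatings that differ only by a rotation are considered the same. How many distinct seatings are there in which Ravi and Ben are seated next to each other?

Glue Ravi and Ben into a block (2 internal orders). Seating 8 units around a circle gives (7)! arrangements.
So 2 × (7)! = 2 × 5040 = 10080.

10080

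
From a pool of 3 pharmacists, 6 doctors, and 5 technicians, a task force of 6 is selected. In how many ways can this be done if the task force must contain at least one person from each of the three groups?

With no constraint there are C(14,6) = 3003 possible selections.
Selections missing a whole group: no pharmacists → C(11,6) = 462; no doctors → C(8,6) = 28; no technicians → C(9,6) = 84.
Add back selections omitting two groups (i.e. drawn from a single group): C(3,6) + C(6,6) + C(5,6) = 1.
By inclusion–exclusion: 3003 − 574 + 1 = 2430.

2430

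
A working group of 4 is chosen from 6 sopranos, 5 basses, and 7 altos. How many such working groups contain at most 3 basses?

Split by how many basses are chosen (0 through 3).
Sum: C(5,0)·C(13,4) + C(5,1)·C(13,3) + C(5,2)·C(13,2) + C(5,3)·C(13,1) = 715 + 1430 + 780 + 130 = 3055.

3055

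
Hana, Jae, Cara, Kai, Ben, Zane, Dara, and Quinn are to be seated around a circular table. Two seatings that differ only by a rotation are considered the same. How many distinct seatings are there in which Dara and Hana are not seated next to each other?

3600

Without the restriction there are (7)! = 5040 seatings.
Seatings with Dara beside Hana: treat them as a block with 2 internal orders, giving 2 × (6)! = 1440.
Subtracting, 5040 − 1440 = 3600.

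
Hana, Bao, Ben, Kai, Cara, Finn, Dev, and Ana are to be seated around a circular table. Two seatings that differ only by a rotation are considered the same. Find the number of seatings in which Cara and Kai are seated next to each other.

Treat {Cara, Kai} as one unit (2 internal orders) and seat the resulting 7 units around the table: (6)! circular arrangements.
So 2 × (6)! = 2 × 720 = 1440.

1440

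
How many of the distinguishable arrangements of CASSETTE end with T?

1260

Fix T in the last position and arrange the remaining 7 letters.
Those 7 letters have E appearing twice and S appearing twice, giving (7)!/(2!·2!) = 1260.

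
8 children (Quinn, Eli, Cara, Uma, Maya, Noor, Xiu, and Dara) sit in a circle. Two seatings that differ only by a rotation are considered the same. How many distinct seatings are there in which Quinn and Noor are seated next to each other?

1440

Treat {Quinn, Noor} as one unit (2 internal orders) and seat the resulting 7 units around the table: (6)! circular arrangements.
So 2 × (6)! = 2 × 720 = 1440.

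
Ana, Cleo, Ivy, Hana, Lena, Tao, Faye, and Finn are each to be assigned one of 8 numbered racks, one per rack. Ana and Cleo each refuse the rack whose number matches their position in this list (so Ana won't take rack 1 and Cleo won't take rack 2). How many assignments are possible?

Let Aᵢ (for i ∈ {1, 2}) be the placements that put person i in their forbidden rack. Any j of these fix j positions, leaving (8−j)! ways to fill the rest, and there are C(2,j) ways to pick which j.
By inclusion–exclusion, the number of valid placements is Σ_{j=0}^{2} (−1)^j C(2,j)·(8−j)!.
Computing: 40320 − 10080 + 720 = 30960.

30960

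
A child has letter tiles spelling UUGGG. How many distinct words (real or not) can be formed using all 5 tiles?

Letter multiplicities in UUGGG: G×3, U×2.
The number of distinct arrangements is 5!/(3!·2!) = 120/12 = 10.

10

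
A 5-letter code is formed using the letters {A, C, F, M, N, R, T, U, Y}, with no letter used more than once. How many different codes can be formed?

15120

Choose and order 5 of the 9 symbols: the first letter has 9 options, the next 8, and so on down to 5.
9 × 8 × 7 × 6 × 5 = 15120.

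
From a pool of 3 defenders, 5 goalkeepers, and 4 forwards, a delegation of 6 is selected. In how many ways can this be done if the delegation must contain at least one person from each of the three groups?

Total 6-person selections from all 12: C(12,6) = 924.
Selections missing a whole group: no defenders → C(9,6) = 84; no goalkeepers → C(7,6) = 7; no forwards → C(8,6) = 28.
Add back selections omitting two groups (i.e. drawn from a single group): C(3,6) + C(5,6) + C(4,6) = 0.
By inclusion–exclusion: 924 − 119 + 0 = 805.

805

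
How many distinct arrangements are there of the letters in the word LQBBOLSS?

5040

LQBBOLSS has 8 letters with B appearing twice, L appearing twice, and S appearing twice.
So there are 8! / (2!·2!·2!) = 5040 distinguishable arrangements.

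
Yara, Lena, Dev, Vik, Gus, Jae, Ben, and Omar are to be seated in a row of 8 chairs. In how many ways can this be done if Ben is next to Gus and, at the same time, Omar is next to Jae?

2880

Treat {Ben,Gus} as one block (2 orders) and {Omar,Jae} as another (2 orders).
That leaves 6 units to arrange: 2 × 2 × 6! = 4 × 720 = 2880.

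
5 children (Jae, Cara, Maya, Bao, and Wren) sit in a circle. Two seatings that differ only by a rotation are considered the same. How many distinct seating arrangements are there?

24

Fix one person's seat to break rotational symmetry; the remaining 4 people can be arranged in (4)! = 24 ways.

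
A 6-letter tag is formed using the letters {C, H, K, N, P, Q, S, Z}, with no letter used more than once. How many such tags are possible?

20160

This is a permutation of 6 out of 8: P(8,6) = 8!/2!.
8 × 7 × 6 × 5 × 4 × 3 = 20160.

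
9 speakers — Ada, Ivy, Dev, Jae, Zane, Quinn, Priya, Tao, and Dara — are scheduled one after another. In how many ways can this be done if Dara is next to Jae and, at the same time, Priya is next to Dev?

20160

Treat {Dara,Jae} as one block (2 orders) and {Priya,Dev} as another (2 orders).
That leaves 7 units to arrange: 2 × 2 × 7! = 4 × 5040 = 20160.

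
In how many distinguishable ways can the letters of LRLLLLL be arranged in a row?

The 7 letters of LRLLLLL have repeats: L appearing 6 times.
The number of distinct arrangements is 7!/(6!) = 5040/720 = 7.

7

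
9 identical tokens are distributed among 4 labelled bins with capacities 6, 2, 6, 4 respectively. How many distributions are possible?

Without the upper bounds there are C(12,3) = 220 ways to split 9 among 4 bins.
Subtract solutions that violate a single cap (substitute x_i' = x_i − (cap_i+1)): x_1 ≥ 7 gives C(5,3) = 10; x_2 ≥ 3 gives C(9,3) = 84; x_3 ≥ 7 gives C(5,3) = 10; x_4 ≥ 5 gives C(7,3) = 35. Together 139.
Add back pairs where two caps are both exceeded: 0 + 0 + 0 + 0 + 4 + 0 = 4.
By inclusion–exclusion the count is 220 − 139 + 4 = 85.

85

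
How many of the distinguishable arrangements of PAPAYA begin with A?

With the first slot taken by A, it remains to arrange the other 5 letters (PPAYA).
Those 5 letters have A appearing twice and P appearing twice, giving (5)!/(2!·2!) = 30.

30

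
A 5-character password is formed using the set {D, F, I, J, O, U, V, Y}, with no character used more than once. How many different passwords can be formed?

6720

With no repetition, fill the 5 characters in order: 8 choices, then 7, down to 4.
8 × 7 × 6 × 5 × 4 = 6720.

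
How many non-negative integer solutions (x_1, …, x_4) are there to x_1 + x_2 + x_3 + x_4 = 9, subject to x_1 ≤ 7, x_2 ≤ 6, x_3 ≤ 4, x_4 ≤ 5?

151

By stars and bars, unrestricted non-negative solutions to x_1+…+x_4 = 9 number C(9+3,3) = 220.
Subtract solutions that violate a single cap (substitute x_i' = x_i − (cap_i+1)): x_1 ≥ 8 gives C(4,3) = 4; x_2 ≥ 7 gives C(5,3) = 10; x_3 ≥ 5 gives C(7,3) = 35; x_4 ≥ 6 gives C(6,3) = 20. Together 69.
No two caps can be exceeded simultaneously, so the pair terms are all 0.
By inclusion–exclusion the count is 220 − 69 + 0 = 151.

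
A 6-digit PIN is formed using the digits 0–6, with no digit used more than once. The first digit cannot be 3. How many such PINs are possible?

The first digit has 7−1 = 6 choices (anything except 3).
The remaining 5 digits are filled from the other 6 symbols without repetition: 6 × 5 × 4 × 3 × 2 = 720.
Total: 6 × 720 = 4320.

4320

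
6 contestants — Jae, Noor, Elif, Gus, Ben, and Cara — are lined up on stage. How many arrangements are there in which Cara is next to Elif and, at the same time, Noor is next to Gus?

96

Treat {Cara,Elif} as one block (2 orders) and {Noor,Gus} as another (2 orders).
That leaves 4 units to arrange: 2 × 2 × 4! = 4 × 24 = 96.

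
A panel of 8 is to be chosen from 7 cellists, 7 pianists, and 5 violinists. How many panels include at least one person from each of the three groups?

71589

With no constraint there are C(19,8) = 75582 possible selections.
Selections missing a whole group: no cellists → C(12,8) = 495; no pianists → C(12,8) = 495; no violinists → C(14,8) = 3003.
Add back selections omitting two groups (i.e. drawn from a single group): C(7,8) + C(7,8) + C(5,8) = 0.
By inclusion–exclusion: 75582 − 3993 + 0 = 71589.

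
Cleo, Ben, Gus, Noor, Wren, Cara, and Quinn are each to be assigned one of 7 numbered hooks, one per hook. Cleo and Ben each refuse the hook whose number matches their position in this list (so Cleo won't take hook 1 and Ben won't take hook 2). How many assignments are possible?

Let Aᵢ (for i ∈ {1, 2}) be the placements that put person i in their forbidden hook. Any j of these fix j positions, leaving (7−j)! ways to fill the rest, and there are C(2,j) ways to pick which j.
By inclusion–exclusion, the number of valid placements is Σ_{j=0}^{2} (−1)^j C(2,j)·(7−j)!.
Computing: 5040 − 1440 + 120 = 3720.

3720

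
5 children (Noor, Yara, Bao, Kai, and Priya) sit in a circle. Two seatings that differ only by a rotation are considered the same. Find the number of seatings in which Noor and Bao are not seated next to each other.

12

Without the restriction there are (4)! = 24 seatings.
Seatings with Noor beside Bao: treat them as a block with 2 internal orders, giving 2 × (3)! = 12.
Subtracting, 24 − 12 = 12.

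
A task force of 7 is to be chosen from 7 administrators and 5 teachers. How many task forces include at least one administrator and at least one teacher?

791

Total 7-person selections from all 12: C(12,7) = 792.
Subtract selections that omit an entire group: no administrators → C(5,7) = 0; no teachers → C(7,7) = 1.
Both groups omitted at once is impossible, so 792 − 1 = 791.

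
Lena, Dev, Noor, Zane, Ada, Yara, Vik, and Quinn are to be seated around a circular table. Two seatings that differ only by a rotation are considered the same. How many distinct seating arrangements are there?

Around a circle, 8 distinct people have 8!/8 = (7)! = 5040 rotationally distinct seatings.

5040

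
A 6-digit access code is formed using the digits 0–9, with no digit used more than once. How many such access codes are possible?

151200

Choose and order 6 of the 10 symbols: the first digit has 10 options, the next 9, and so on down to 5.
That product is 10 × 9 × 8 × 7 × 6 × 5 = 151200.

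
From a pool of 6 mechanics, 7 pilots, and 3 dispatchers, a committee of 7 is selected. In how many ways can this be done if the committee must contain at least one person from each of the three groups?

9569

Total 7-person selections from all 16: C(16,7) = 11440.
Subtract selections that omit an entire group: no mechanics → C(10,7) = 120; no pilots → C(9,7) = 36; no dispatchers → C(13,7) = 1716.
Add back selections omitting two groups (i.e. drawn from a single group): C(6,7) + C(7,7) + C(3,7) = 1.
By inclusion–exclusion: 11440 − 1872 + 1 = 9569.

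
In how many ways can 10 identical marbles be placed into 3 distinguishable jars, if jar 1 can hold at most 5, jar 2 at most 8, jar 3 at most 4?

By stars and bars, unrestricted non-negative solutions to x_1+…+x_3 = 10 number C(10+2,2) = 66.
Subtract solutions that violate a single cap (substitute x_i' = x_i − (cap_i+1)): x_1 ≥ 6 gives C(6,2) = 15; x_2 ≥ 9 gives C(3,2) = 3; x_3 ≥ 5 gives C(7,2) = 21. Together 39.
No two caps can be exceeded simultaneously, so the pair terms are all 0.
By inclusion–exclusion the count is 66 − 39 + 0 = 27.

27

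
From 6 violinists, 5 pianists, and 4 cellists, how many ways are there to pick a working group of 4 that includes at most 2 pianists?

1260

Split by how many pianists are chosen (0 through 2).
Sum: C(5,0)·C(10,4) + C(5,1)·C(10,3) + C(5,2)·C(10,2) = 210 + 600 + 450 = 1260.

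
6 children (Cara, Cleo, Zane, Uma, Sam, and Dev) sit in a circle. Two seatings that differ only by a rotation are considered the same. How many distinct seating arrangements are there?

Around a circle, 6 distinct people have 6!/6 = (5)! = 120 rotationally distinct seatings.

120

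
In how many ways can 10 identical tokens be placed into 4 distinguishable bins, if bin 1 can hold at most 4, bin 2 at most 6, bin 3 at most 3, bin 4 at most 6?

Ignoring the caps, the number of non-negative solutions to x_1+…+x_4 = 10 is C(13,3) = 286.
Subtract solutions that violate a single cap (substitute x_i' = x_i − (cap_i+1)): x_1 ≥ 5 gives C(8,3) = 56; x_2 ≥ 7 gives C(6,3) = 20; x_3 ≥ 4 gives C(9,3) = 84; x_4 ≥ 7 gives C(6,3) = 20. Together 180.
Add back pairs where two caps are both exceeded: 0 + 4 + 0 + 0 + 0 + 0 = 4.
By inclusion–exclusion the count is 286 − 180 + 4 = 110.

110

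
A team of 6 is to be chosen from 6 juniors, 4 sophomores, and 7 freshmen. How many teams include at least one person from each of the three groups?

With no constraint there are C(17,6) = 12376 possible selections.
Subtract selections that omit an entire group: no juniors → C(11,6) = 462; no sophomores → C(13,6) = 1716; no freshmen → C(10,6) = 210.
Add back selections omitting two groups (i.e. drawn from a single group): C(6,6) + C(4,6) + C(7,6) = 8.
By inclusion–exclusion: 12376 − 2388 + 8 = 9996.

9996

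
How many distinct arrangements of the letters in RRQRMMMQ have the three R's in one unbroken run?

Treat the 3 copies of R as a single block. The multiset to arrange is then {RRR, M, M, M, Q, Q}, 6 items in all.
That gives (6)!/(3!·2!) = 60 arrangements.

60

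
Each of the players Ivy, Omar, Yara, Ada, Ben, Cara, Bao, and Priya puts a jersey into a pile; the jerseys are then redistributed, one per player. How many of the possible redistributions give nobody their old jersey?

14833

This is the derangement count D_8: permutations of 8 items with no fixed point.
By inclusion–exclusion this is Σ_{j=0}^{8} (−1)^j C(8,j)·(8−j)!.
Computing: 40320 − 40320 + 20160 − 6720 + 1680 − 336 + 56 − 8 + 1 = 14833.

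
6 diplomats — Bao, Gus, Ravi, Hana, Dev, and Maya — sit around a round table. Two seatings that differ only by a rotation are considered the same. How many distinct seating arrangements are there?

Seat Bao anywhere (absorbing the rotational symmetry), then permute the other 5: (5)! = 120.

120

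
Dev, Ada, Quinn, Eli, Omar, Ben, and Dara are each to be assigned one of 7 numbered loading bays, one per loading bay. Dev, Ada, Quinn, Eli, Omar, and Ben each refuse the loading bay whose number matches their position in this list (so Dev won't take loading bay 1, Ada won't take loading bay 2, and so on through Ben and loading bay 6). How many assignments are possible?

Let Aᵢ (for 1 ≤ i ≤ 6) be the placements that put person i in their forbidden loading bay. Any j of these fix j positions, leaving (7−j)! ways to fill the rest, and there are C(6,j) ways to pick which j.
By inclusion–exclusion, the number of valid placements is Σ_{j=0}^{6} (−1)^j C(6,j)·(7−j)!.
Computing: 5040 − 4320 + 1800 − 480 + 90 − 12 + 1 = 2119.

2119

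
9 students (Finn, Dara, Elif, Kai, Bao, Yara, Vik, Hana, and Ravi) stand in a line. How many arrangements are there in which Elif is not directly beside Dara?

There are 9! = 362880 arrangements in all. If Elif and Dara are adjacent, merging them into one block gives 2·(8)! = 80640 arrangements.
So 362880 − 80640 = 282240 arrangements keep them apart.

282240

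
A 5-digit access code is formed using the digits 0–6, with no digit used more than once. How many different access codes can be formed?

2520

Choose and order 5 of the 7 symbols: the first digit has 7 options, the next 6, and so on down to 3.
7 × 6 × 5 × 4 × 3 = 2520.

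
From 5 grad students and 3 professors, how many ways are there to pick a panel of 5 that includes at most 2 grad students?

10

Split by how many grad students are chosen (0 through 2).
Sum: C(5,0)·C(3,5) + C(5,1)·C(3,4) + C(5,2)·C(3,3) = 0 + 0 + 10 = 10.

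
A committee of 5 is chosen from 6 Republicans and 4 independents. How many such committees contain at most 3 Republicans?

Split by how many Republicans are chosen (0 through 3).
Sum: C(6,0)·C(4,5) + C(6,1)·C(4,4) + C(6,2)·C(4,3) + C(6,3)·C(4,2) = 0 + 6 + 60 + 120 = 186.

186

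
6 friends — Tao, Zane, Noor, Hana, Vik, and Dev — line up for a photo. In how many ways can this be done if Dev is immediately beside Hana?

Glue Dev and Hana into one block (2 internal orders), leaving 5 units to arrange in a row.
That gives 2 × 5! = 2 × 120 = 240.

240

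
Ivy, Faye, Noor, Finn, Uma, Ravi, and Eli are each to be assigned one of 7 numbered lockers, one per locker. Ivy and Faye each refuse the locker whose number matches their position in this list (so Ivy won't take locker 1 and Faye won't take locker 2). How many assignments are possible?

3720

Let Aᵢ (for i ∈ {1, 2}) be the placements that put person i in their forbidden locker. Any j of these fix j positions, leaving (7−j)! ways to fill the rest, and there are C(2,j) ways to pick which j.
By inclusion–exclusion, the number of valid placements is Σ_{j=0}^{2} (−1)^j C(2,j)·(7−j)!.
Computing: 5040 − 1440 + 120 = 3720.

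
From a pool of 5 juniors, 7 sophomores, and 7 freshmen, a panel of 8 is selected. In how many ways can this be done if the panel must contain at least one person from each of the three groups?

71589

With no constraint there are C(19,8) = 75582 possible selections.
Subtract selections that omit an entire group: no juniors → C(14,8) = 3003; no sophomores → C(12,8) = 495; no freshmen → C(12,8) = 495.
Add back selections omitting two groups (i.e. drawn from a single group): C(5,8) + C(7,8) + C(7,8) = 0.
By inclusion–exclusion: 75582 − 3993 + 0 = 71589.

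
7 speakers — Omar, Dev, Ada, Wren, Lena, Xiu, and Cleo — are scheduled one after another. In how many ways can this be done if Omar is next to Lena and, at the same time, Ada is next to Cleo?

480

Treat {Omar,Lena} as one block (2 orders) and {Ada,Cleo} as another (2 orders).
That leaves 5 units to arrange: 2 × 2 × 5! = 4 × 120 = 480.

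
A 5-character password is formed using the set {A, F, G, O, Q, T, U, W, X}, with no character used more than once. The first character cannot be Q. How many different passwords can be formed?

13440

The first character has 9−1 = 8 choices (anything except Q).
The remaining 4 characters are filled from the other 8 symbols without repetition: 8 × 7 × 6 × 5 = 1680.
Total: 8 × 1680 = 13440.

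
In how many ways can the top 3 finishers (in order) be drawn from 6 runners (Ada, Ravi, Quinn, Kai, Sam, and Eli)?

There are 6 choices for 1st place, 5 for 2nd, and 4 for 3rd.
That gives 6 × 5 × 4 = 120.

120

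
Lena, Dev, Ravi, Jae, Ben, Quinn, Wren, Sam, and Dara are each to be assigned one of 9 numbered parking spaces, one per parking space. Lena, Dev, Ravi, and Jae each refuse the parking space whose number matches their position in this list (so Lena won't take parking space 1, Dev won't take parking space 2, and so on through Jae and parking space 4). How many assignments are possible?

229080

Let Aᵢ (for 1 ≤ i ≤ 4) be the placements that put person i in their forbidden parking space. Any j of these fix j positions, leaving (9−j)! ways to fill the rest, and there are C(4,j) ways to pick which j.
By inclusion–exclusion, the number of valid placements is Σ_{j=0}^{4} (−1)^j C(4,j)·(9−j)!.
Computing: 362880 − 161280 + 30240 − 2880 + 120 = 229080.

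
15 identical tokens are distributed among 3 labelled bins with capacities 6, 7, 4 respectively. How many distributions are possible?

By stars and bars, unrestricted non-negative solutions to x_1+…+x_3 = 15 number C(15+2,2) = 136.
Subtract solutions that violate a single cap (substitute x_i' = x_i − (cap_i+1)): x_1 ≥ 7 gives C(10,2) = 45; x_2 ≥ 8 gives C(9,2) = 36; x_3 ≥ 5 gives C(12,2) = 66. Together 147.
Add back pairs where two caps are both exceeded: 1 + 10 + 6 = 17.
By inclusion–exclusion the count is 136 − 147 + 17 = 6.

6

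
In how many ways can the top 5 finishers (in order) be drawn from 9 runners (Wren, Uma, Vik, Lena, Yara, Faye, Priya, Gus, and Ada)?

15120

This is an ordered selection of 5 from 9: P(9,5).
That gives 9 × 8 × 7 × 6 × 5 = 15120.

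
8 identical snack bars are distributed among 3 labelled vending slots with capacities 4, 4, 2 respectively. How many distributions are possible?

Without the upper bounds there are C(10,2) = 45 ways to split 8 among 3 vending slots.
Subtract solutions that violate a single cap (substitute x_i' = x_i − (cap_i+1)): x_1 ≥ 5 gives C(5,2) = 10; x_2 ≥ 5 gives C(5,2) = 10; x_3 ≥ 3 gives C(7,2) = 21. Together 41.
Add back pairs where two caps are both exceeded: 0 + 1 + 1 = 2.
By inclusion–exclusion the count is 45 − 41 + 2 = 6.

6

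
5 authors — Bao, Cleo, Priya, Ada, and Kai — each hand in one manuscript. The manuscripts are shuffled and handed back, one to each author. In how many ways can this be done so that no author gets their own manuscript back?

44

Count assignments avoiding every fixed point. For any j of the 5 authors fixed to their own manuscript, the other 5−j can be arranged in (5−j)! ways.
By inclusion–exclusion this is Σ_{j=0}^{5} (−1)^j C(5,j)·(5−j)!.
Computing: 120 − 120 + 60 − 20 + 5 − 1 = 44.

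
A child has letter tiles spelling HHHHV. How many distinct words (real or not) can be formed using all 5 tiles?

Letter multiplicities in HHHHV: H×4, V×1.
The number of distinct arrangements is 5!/(4!) = 120/24 = 5.

5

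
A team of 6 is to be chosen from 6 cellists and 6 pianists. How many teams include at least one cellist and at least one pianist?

With no constraint there are C(12,6) = 924 possible selections.
Selections missing a whole group: no cellists → C(6,6) = 1; no pianists → C(6,6) = 1.
Both groups omitted at once is impossible, so 924 − 2 = 922.

922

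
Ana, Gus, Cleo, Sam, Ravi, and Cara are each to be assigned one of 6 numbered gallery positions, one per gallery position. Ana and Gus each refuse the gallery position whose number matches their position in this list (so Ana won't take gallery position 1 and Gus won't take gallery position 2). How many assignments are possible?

Let Aᵢ (for i ∈ {1, 2}) be the placements that put person i in their forbidden gallery position. Any j of these fix j positions, leaving (6−j)! ways to fill the rest, and there are C(2,j) ways to pick which j.
By inclusion–exclusion, the number of valid placements is Σ_{j=0}^{2} (−1)^j C(2,j)·(6−j)!.
Computing: 720 − 240 + 24 = 504.

504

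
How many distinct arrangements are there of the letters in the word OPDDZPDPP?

OPDDZPDPP has 9 letters with D appearing 3 times and P appearing 4 times.
So there are 9! / (4!·3!) = 2520 distinguishable arrangements.

2520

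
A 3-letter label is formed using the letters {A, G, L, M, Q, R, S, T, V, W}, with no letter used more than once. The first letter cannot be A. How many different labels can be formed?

648

The first letter has 10−1 = 9 choices (anything except A).
The remaining 2 letters are filled from the other 9 symbols without repetition: 9 × 8 = 72.
Total: 9 × 72 = 648.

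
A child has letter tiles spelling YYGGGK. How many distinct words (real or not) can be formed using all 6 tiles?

Letter multiplicities in YYGGGK: G×3, K×1, Y×2.
So there are 6! / (3!·2!) = 60 distinguishable arrangements.

60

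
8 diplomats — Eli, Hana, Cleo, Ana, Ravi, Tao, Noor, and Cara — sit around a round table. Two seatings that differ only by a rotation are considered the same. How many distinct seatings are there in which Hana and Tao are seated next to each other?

Glue Hana and Tao into a block (2 internal orders). Seating 7 units around a circle gives (6)! arrangements.
So 2 × (6)! = 2 × 720 = 1440.

1440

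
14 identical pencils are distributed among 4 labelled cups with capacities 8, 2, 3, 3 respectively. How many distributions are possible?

10

Ignoring the caps, the number of non-negative solutions to x_1+…+x_4 = 14 is C(17,3) = 680.
Subtract solutions that violate a single cap (substitute x_i' = x_i − (cap_i+1)): x_1 ≥ 9 gives C(8,3) = 56; x_2 ≥ 3 gives C(14,3) = 364; x_3 ≥ 4 gives C(13,3) = 286; x_4 ≥ 4 gives C(13,3) = 286. Together 992.
Add back pairs where two caps are both exceeded: 10 + 4 + 4 + 120 + 120 + 84 = 342.
Subtract triples: 0 + 0 + 0 + 20 = 20.
By inclusion–exclusion the count is 680 − 992 + 342 − 20 = 10.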